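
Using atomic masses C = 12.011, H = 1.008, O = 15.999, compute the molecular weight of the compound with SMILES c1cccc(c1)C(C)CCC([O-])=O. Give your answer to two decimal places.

177.22

Molecular formula: C11H13O2-.
M = 11×12.011 + 13×1.008 + 2×15.999 = 177.22 g/mol.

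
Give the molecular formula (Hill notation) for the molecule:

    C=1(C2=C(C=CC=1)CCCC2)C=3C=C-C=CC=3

C16H16

Heavy atoms from the SMILES: 16 C.
Implicit hydrogens by atom environment:
  8 × C (aromatic): 1 H each → 8
  4 × C: 2 H each → 8
  4 × C (aromatic): no H
  Total hydrogens = 16.
Molecular formula: C16H16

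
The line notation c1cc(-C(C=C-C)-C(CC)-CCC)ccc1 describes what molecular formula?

C16H24

Heavy atoms from the SMILES: 16 C.
Implicit hydrogens by atom environment:
  5 × C (aromatic): 1 H each → 5
  4 × C: 1 H each → 4
  3 × C: 3 H each → 9
  3 × C: 2 H each → 6
  1 × C (aromatic): no H
  Total hydrogens = 24.
Molecular formula: C16H24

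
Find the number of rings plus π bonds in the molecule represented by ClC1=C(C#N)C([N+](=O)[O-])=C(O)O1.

Molecular formula from the SMILES: C5HClN2O4.
DoU = (2C + 2 + N − H − X)/2 = (2·5 + 2 + 2 − 1 − 1)/2 = 12/2 = 6.
(Structurally: 1 ring(s) + 5 π bond(s) = 6.)

6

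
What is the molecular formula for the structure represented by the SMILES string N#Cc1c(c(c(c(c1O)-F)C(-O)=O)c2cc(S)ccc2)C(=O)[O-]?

C15H7FNO5S-

Heavy atoms from the SMILES: 15 C, 1 F, 1 N, 5 O, 1 S.
Implicit hydrogens by atom environment:
  8 × C (aromatic): no H
  4 × C (aromatic): 1 H each → 4
  3 × C: no H
  2 × O: 1 H each → 2
  2 × O: no H
  1 × F: no H
  1 × N: no H
  1 × O (charge -1): no H
  1 × S: 1 H
  Total hydrogens = 7.
Net charge -1.
Molecular formula: C15H7FNO5S-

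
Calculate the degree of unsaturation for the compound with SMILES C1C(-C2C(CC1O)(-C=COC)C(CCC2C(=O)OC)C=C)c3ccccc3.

Molecular formula from the SMILES: C23H30O4.
DoU = (2C + 2 + N − H − X)/2 = (2·23 + 2 + 0 − 30 − 0)/2 = 18/2 = 9.
(Structurally: 3 ring(s) + 6 π bond(s) = 9.)

9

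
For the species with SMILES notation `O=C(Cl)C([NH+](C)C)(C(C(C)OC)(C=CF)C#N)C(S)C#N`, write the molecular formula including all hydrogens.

Heavy atoms from the SMILES: 13 C, 1 Cl, 1 F, 3 N, 2 O, 1 S.
Implicit hydrogens by atom environment:
  5 × C: no H
  4 × C: 3 H each → 12
  4 × C: 1 H each → 4
  2 × N: no H
  2 × O: no H
  1 × Cl: no H
  1 × F: no H
  1 × N (charge +1): 1 H
  1 × S: 1 H
  Total hydrogens = 18.
Net charge +1.
Molecular formula: C13H18ClFN3O2S+

C13H18ClFN3O2S+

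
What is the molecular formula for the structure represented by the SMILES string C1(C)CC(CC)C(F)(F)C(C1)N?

Heavy atoms from the SMILES: 9 C, 2 F, 1 N.
Implicit hydrogens by atom environment:
  3 × C: 2 H each → 6
  3 × C: 1 H each → 3
  2 × C: 3 H each → 6
  2 × F: no H
  1 × C: no H
  1 × N: 2 H
  Total hydrogens = 17.
Molecular formula: C9H17F2N

C9H17F2N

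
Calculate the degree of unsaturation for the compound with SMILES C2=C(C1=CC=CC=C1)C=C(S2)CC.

7

Molecular formula from the SMILES: C12H12S.
DoU = (2C + 2 + N − H − X)/2 = (2·12 + 2 + 0 − 12 − 0)/2 = 14/2 = 7.
(Structurally: 2 ring(s) + 5 π bond(s) = 7.)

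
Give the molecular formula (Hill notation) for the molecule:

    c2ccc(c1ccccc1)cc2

C12H10

Heavy atoms from the SMILES: 12 C.
Implicit hydrogens by atom environment:
  10 × C (aromatic): 1 H each → 10
  2 × C (aromatic): no H
  Total hydrogens = 10.
Molecular formula: C12H10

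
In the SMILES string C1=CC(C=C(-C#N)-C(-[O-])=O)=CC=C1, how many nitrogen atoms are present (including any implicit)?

1

The symbol for nitrogen appears 1 time in the SMILES.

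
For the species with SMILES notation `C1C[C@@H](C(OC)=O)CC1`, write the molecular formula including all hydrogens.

C7H12O2

Heavy atoms from the SMILES: 7 C, 2 O.
Implicit hydrogens by atom environment:
  4 × C: 2 H each → 8
  2 × O: no H
  1 × C: 3 H
  1 × C: 1 H
  1 × C: no H
  Total hydrogens = 12.
Molecular formula: C7H12O2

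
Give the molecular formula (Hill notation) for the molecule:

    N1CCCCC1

Heavy atoms from the SMILES: 5 C, 1 N.
Implicit hydrogens by atom environment:
  5 × C: 2 H each → 10
  1 × N: 1 H
  Total hydrogens = 11.
Molecular formula: C5H11N

C5H11N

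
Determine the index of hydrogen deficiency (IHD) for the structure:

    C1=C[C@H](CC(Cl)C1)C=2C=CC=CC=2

6

Molecular formula from the SMILES: C12H13Cl.
DoU = (2C + 2 + N − H − X)/2 = (2·12 + 2 + 0 − 13 − 1)/2 = 12/2 = 6.
(Structurally: 2 ring(s) + 4 π bond(s) = 6.)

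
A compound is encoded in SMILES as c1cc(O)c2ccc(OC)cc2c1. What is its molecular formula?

C11H10O2

Heavy atoms from the SMILES: 11 C, 2 O.
Implicit hydrogens by atom environment:
  6 × C (aromatic): 1 H each → 6
  4 × C (aromatic): no H
  1 × C: 3 H
  1 × O: 1 H
  1 × O: no H
  Total hydrogens = 10.
Molecular formula: C11H10O2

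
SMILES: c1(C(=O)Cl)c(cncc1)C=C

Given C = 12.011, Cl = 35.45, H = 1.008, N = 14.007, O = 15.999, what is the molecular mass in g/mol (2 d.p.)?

Molecular formula: C8H6ClNO.
M = 8×12.011 + 1×35.45 + 6×1.008 + 1×14.007 + 1×15.999 = 167.59 g/mol.

167.59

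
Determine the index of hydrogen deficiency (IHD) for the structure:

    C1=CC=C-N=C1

4

Molecular formula from the SMILES: C5H5N.
DoU = (2C + 2 + N − H − X)/2 = (2·5 + 2 + 1 − 5 − 0)/2 = 8/2 = 4.
(Structurally: 1 ring(s) + 3 π bond(s) = 4.)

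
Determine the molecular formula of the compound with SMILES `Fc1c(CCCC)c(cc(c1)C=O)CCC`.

Heavy atoms from the SMILES: 14 C, 1 F, 1 O.
Implicit hydrogens by atom environment:
  5 × C: 2 H each → 10
  4 × C (aromatic): no H
  2 × C: 3 H each → 6
  2 × C (aromatic): 1 H each → 2
  1 × C: 1 H
  1 × F: no H
  1 × O: no H
  Total hydrogens = 19.
Molecular formula: C14H19FO

C14H19FO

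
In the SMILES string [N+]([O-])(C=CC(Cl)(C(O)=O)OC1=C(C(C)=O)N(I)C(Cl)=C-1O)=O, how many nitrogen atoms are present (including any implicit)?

The symbol for nitrogen appears 2 times in the SMILES.

2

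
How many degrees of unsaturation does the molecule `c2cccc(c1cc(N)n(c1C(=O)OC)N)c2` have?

Molecular formula from the SMILES: C12H13N3O2.
DoU = (2C + 2 + N − H − X)/2 = (2·12 + 2 + 3 − 13 − 0)/2 = 16/2 = 8.
(Structurally: 2 ring(s) + 6 π bond(s) = 8.)

8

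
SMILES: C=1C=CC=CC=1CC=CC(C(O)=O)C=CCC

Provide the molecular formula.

C15H18O2

Heavy atoms from the SMILES: 15 C, 2 O.
Implicit hydrogens by atom environment:
  5 × C: 1 H each → 5
  5 × C (aromatic): 1 H each → 5
  2 × C: 2 H each → 4
  1 × C: 3 H
  1 × C: no H
  1 × C (aromatic): no H
  1 × O: 1 H
  1 × O: no H
  Total hydrogens = 18.
Molecular formula: C15H18O2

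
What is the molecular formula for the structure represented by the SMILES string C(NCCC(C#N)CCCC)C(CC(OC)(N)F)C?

C14H28FN3O

Heavy atoms from the SMILES: 14 C, 1 F, 3 N, 1 O.
Implicit hydrogens by atom environment:
  7 × C: 2 H each → 14
  3 × C: 3 H each → 9
  2 × C: 1 H each → 2
  2 × C: no H
  1 × F: no H
  1 × N: 2 H
  1 × N: 1 H
  1 × N: no H
  1 × O: no H
  Total hydrogens = 28.
Molecular formula: C14H28FN3O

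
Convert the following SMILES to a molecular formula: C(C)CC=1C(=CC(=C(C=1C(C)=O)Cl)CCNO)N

C13H19ClN2O2

Heavy atoms from the SMILES: 13 C, 1 Cl, 2 N, 2 O.
Implicit hydrogens by atom environment:
  5 × C (aromatic): no H
  4 × C: 2 H each → 8
  2 × C: 3 H each → 6
  1 × C (aromatic): 1 H
  1 × C: no H
  1 × Cl: no H
  1 × N: 2 H
  1 × N: 1 H
  1 × O: 1 H
  1 × O: no H
  Total hydrogens = 19.
Molecular formula: C13H19ClN2O2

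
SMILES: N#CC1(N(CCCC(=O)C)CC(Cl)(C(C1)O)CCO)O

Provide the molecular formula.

C13H21ClN2O4

Heavy atoms from the SMILES: 13 C, 1 Cl, 2 N, 4 O.
Implicit hydrogens by atom environment:
  7 × C: 2 H each → 14
  4 × C: no H
  3 × O: 1 H each → 3
  2 × N: no H
  1 × C: 3 H
  1 × C: 1 H
  1 × Cl: no H
  1 × O: no H
  Total hydrogens = 21.
Molecular formula: C13H21ClN2O4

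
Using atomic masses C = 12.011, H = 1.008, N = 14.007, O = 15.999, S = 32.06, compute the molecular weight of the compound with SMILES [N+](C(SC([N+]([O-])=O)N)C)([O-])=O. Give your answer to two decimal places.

Molecular formula: C3H7N3O4S.
M = 3×12.011 + 7×1.008 + 3×14.007 + 4×15.999 + 1×32.06 = 181.17 g/mol.

181.17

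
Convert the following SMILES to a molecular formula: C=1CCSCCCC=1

C7H12S

Heavy atoms from the SMILES: 7 C, 1 S.
Implicit hydrogens by atom environment:
  5 × C: 2 H each → 10
  2 × C: 1 H each → 2
  1 × S: no H
  Total hydrogens = 12.
Molecular formula: C7H12S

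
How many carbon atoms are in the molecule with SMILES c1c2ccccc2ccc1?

10

The symbol for carbon appears 10 times in the SMILES. Lowercase c denotes aromatic carbon and counts toward C.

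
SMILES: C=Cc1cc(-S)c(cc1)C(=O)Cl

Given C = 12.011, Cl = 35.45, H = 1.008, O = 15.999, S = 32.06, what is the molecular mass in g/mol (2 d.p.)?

198.66

Molecular formula: C9H7ClOS.
M = 9×12.011 + 1×35.45 + 7×1.008 + 1×15.999 + 1×32.06 = 198.66 g/mol.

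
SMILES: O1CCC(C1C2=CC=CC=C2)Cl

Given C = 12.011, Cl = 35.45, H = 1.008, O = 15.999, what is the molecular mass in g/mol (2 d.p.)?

Molecular formula: C10H11ClO.
M = 10×12.011 + 1×35.45 + 11×1.008 + 1×15.999 = 182.65 g/mol.

182.65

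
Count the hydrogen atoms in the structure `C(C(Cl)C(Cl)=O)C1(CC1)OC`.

10

Hydrogens are implicit in SMILES; fill each atom to its normal valence:
  3 × C: 2 H each → 6
  2 × C: no H
  2 × Cl: no H
  2 × O: no H
  1 × C: 3 H
  1 × C: 1 H
  Total hydrogens = 10.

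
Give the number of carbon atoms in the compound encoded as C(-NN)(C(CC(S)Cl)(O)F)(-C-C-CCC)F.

9

The symbol for carbon appears 9 times in the SMILES. (Cl is a single chlorine, not C + l.)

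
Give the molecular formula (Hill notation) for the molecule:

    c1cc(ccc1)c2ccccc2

C12H10

Heavy atoms from the SMILES: 12 C.
Implicit hydrogens by atom environment:
  10 × C (aromatic): 1 H each → 10
  2 × C (aromatic): no H
  Total hydrogens = 10.
Molecular formula: C12H10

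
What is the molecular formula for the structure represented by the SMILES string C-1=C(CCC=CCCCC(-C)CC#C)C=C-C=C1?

C18H24

Heavy atoms from the SMILES: 18 C.
Implicit hydrogens by atom environment:
  6 × C: 2 H each → 12
  5 × C (aromatic): 1 H each → 5
  4 × C: 1 H each → 4
  1 × C: 3 H
  1 × C: no H
  1 × C (aromatic): no H
  Total hydrogens = 24.
Molecular formula: C18H24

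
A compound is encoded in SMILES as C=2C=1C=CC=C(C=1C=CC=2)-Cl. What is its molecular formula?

Heavy atoms from the SMILES: 10 C, 1 Cl.
Implicit hydrogens by atom environment:
  7 × C (aromatic): 1 H each → 7
  3 × C (aromatic): no H
  1 × Cl: no H
  Total hydrogens = 7.
Molecular formula: C10H7Cl

C10H7Cl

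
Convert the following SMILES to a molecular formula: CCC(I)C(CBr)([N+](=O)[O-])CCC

Heavy atoms from the SMILES: 1 Br, 8 C, 1 I, 1 N, 2 O.
Implicit hydrogens by atom environment:
  4 × C: 2 H each → 8
  2 × C: 3 H each → 6
  1 × Br: no H
  1 × C: 1 H
  1 × C: no H
  1 × I: no H
  1 × N (charge +1): no H
  1 × O: no H
  1 × O (charge -1): no H
  Total hydrogens = 15.
Molecular formula: C8H15BrINO2

C8H15BrINO2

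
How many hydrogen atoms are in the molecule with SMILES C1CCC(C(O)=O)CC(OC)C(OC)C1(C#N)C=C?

21

Hydrogens are implicit in SMILES; fill each atom to its normal valence:
  5 × C: 2 H each → 10
  4 × C: 1 H each → 4
  3 × C: no H
  3 × O: no H
  2 × C: 3 H each → 6
  1 × N: no H
  1 × O: 1 H
  Total hydrogens = 21.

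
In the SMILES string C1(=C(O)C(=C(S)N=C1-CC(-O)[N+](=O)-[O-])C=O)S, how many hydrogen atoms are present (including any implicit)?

8

Hydrogens are implicit in SMILES; fill each atom to its normal valence:
  5 × C (aromatic): no H
  2 × C: 1 H each → 2
  2 × O: 1 H each → 2
  2 × O: no H
  2 × S: 1 H each → 2
  1 × C: 2 H
  1 × N (aromatic): no H
  1 × N (charge +1): no H
  1 × O (charge -1): no H
  Total hydrogens = 8.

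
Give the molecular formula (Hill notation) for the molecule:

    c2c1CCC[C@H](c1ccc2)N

Heavy atoms from the SMILES: 10 C, 1 N.
Implicit hydrogens by atom environment:
  4 × C (aromatic): 1 H each → 4
  3 × C: 2 H each → 6
  2 × C (aromatic): no H
  1 × C: 1 H
  1 × N: 2 H
  Total hydrogens = 13.
Molecular formula: C10H13N

C10H13N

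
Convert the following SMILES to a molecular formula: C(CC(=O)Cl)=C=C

Heavy atoms from the SMILES: 5 C, 1 Cl, 1 O.
Implicit hydrogens by atom environment:
  2 × C: 2 H each → 4
  2 × C: no H
  1 × C: 1 H
  1 × Cl: no H
  1 × O: no H
  Total hydrogens = 5.
Molecular formula: C5H5ClO

C5H5ClO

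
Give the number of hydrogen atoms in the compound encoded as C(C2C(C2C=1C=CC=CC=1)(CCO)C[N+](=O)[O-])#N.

Hydrogens are implicit in SMILES; fill each atom to its normal valence:
  5 × C (aromatic): 1 H each → 5
  3 × C: 2 H each → 6
  2 × C: 1 H each → 2
  2 × C: no H
  1 × C (aromatic): no H
  1 × N: no H
  1 × N (charge +1): no H
  1 × O: 1 H
  1 × O: no H
  1 × O (charge -1): no H
  Total hydrogens = 14.

14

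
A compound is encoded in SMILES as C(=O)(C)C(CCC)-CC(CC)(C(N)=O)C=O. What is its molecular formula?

Heavy atoms from the SMILES: 12 C, 1 N, 3 O.
Implicit hydrogens by atom environment:
  4 × C: 2 H each → 8
  3 × C: 3 H each → 9
  3 × C: no H
  3 × O: no H
  2 × C: 1 H each → 2
  1 × N: 2 H
  Total hydrogens = 21.
Molecular formula: C12H21NO3

C12H21NO3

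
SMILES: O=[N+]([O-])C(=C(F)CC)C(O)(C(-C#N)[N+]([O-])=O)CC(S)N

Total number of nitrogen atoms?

4

The symbol for nitrogen appears 4 times in the SMILES.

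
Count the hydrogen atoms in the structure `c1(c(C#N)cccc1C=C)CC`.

11

Hydrogens are implicit in SMILES; fill each atom to its normal valence:
  3 × C (aromatic): 1 H each → 3
  3 × C (aromatic): no H
  2 × C: 2 H each → 4
  1 × C: 3 H
  1 × C: 1 H
  1 × C: no H
  1 × N: no H
  Total hydrogens = 11.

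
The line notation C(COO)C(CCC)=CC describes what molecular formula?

Heavy atoms from the SMILES: 8 C, 2 O.
Implicit hydrogens by atom environment:
  4 × C: 2 H each → 8
  2 × C: 3 H each → 6
  1 × C: 1 H
  1 × C: no H
  1 × O: 1 H
  1 × O: no H
  Total hydrogens = 16.
Molecular formula: C8H16O2

C8H16O2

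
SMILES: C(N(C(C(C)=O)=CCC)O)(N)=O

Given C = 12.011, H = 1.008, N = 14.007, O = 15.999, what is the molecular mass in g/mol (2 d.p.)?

172.18

Molecular formula: C7H12N2O3.
M = 7×12.011 + 12×1.008 + 2×14.007 + 3×15.999 = 172.18 g/mol.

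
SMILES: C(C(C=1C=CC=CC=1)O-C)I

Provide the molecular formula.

Heavy atoms from the SMILES: 9 C, 1 I, 1 O.
Implicit hydrogens by atom environment:
  5 × C (aromatic): 1 H each → 5
  1 × C: 3 H
  1 × C: 2 H
  1 × C: 1 H
  1 × C (aromatic): no H
  1 × I: no H
  1 × O: no H
  Total hydrogens = 11.
Molecular formula: C9H11IO

C9H11IO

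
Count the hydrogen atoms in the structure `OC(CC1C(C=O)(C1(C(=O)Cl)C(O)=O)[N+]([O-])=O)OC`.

Hydrogens are implicit in SMILES; fill each atom to its normal valence:
  5 × O: no H
  4 × C: no H
  3 × C: 1 H each → 3
  2 × O: 1 H each → 2
  1 × C: 3 H
  1 × C: 2 H
  1 × Cl: no H
  1 × N (charge +1): no H
  1 × O (charge -1): no H
  Total hydrogens = 10.

10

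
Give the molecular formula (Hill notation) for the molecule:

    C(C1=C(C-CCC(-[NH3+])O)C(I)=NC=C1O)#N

Heavy atoms from the SMILES: 10 C, 1 I, 3 N, 2 O.
Implicit hydrogens by atom environment:
  4 × C (aromatic): no H
  3 × C: 2 H each → 6
  2 × O: 1 H each → 2
  1 × C (aromatic): 1 H
  1 × C: 1 H
  1 × C: no H
  1 × I: no H
  1 × N (charge +1): 3 H
  1 × N (aromatic): no H
  1 × N: no H
  Total hydrogens = 13.
Net charge +1.
Molecular formula: C10H13IN3O2+

C10H13IN3O2+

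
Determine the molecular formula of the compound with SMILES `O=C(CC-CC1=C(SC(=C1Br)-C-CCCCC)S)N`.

C14H22BrNOS2

Heavy atoms from the SMILES: 1 Br, 14 C, 1 N, 1 O, 2 S.
Implicit hydrogens by atom environment:
  8 × C: 2 H each → 16
  4 × C (aromatic): no H
  1 × Br: no H
  1 × C: 3 H
  1 × C: no H
  1 × N: 2 H
  1 × O: no H
  1 × S: 1 H
  1 × S (aromatic): no H
  Total hydrogens = 22.
Molecular formula: C14H22BrNOS2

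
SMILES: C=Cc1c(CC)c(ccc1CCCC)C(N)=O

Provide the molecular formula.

Heavy atoms from the SMILES: 15 C, 1 N, 1 O.
Implicit hydrogens by atom environment:
  5 × C: 2 H each → 10
  4 × C (aromatic): no H
  2 × C: 3 H each → 6
  2 × C (aromatic): 1 H each → 2
  1 × C: 1 H
  1 × C: no H
  1 × N: 2 H
  1 × O: no H
  Total hydrogens = 21.
Molecular formula: C15H21NO

C15H21NO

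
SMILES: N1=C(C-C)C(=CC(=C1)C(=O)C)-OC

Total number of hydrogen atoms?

13

Hydrogens are implicit in SMILES; fill each atom to its normal valence:
  3 × C: 3 H each → 9
  3 × C (aromatic): no H
  2 × C (aromatic): 1 H each → 2
  2 × O: no H
  1 × C: 2 H
  1 × C: no H
  1 × N (aromatic): no H
  Total hydrogens = 13.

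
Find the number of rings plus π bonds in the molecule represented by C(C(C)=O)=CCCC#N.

4

Molecular formula from the SMILES: C7H9NO.
DoU = (2C + 2 + N − H − X)/2 = (2·7 + 2 + 1 − 9 − 0)/2 = 8/2 = 4.
(Structurally: 0 ring(s) + 4 π bond(s) = 4.)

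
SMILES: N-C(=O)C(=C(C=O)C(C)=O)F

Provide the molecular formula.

C6H6FNO3

Heavy atoms from the SMILES: 6 C, 1 F, 1 N, 3 O.
Implicit hydrogens by atom environment:
  4 × C: no H
  3 × O: no H
  1 × C: 3 H
  1 × C: 1 H
  1 × F: no H
  1 × N: 2 H
  Total hydrogens = 6.
Molecular formula: C6H6FNO3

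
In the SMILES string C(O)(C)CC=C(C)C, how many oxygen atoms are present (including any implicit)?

1

The symbol for oxygen appears 1 time in the SMILES.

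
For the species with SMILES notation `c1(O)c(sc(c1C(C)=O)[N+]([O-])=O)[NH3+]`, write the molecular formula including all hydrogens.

C6H7N2O4S+

Heavy atoms from the SMILES: 6 C, 2 N, 4 O, 1 S.
Implicit hydrogens by atom environment:
  4 × C (aromatic): no H
  2 × O: no H
  1 × C: 3 H
  1 × C: no H
  1 × N (charge +1): 3 H
  1 × N (charge +1): no H
  1 × O: 1 H
  1 × O (charge -1): no H
  1 × S (aromatic): no H
  Total hydrogens = 7.
Net charge +1.
Molecular formula: C6H7N2O4S+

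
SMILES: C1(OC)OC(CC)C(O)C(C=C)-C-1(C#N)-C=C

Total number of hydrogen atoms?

19

Hydrogens are implicit in SMILES; fill each atom to its normal valence:
  6 × C: 1 H each → 6
  3 × C: 2 H each → 6
  2 × C: 3 H each → 6
  2 × C: no H
  2 × O: no H
  1 × N: no H
  1 × O: 1 H
  Total hydrogens = 19.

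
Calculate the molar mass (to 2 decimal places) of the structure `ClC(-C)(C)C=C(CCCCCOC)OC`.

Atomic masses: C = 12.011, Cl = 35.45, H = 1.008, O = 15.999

Molecular formula: C12H23ClO2.
M = 12×12.011 + 1×35.45 + 23×1.008 + 2×15.999 = 234.76 g/mol.

234.76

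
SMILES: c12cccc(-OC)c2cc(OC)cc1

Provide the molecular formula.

C12H12O2

Heavy atoms from the SMILES: 12 C, 2 O.
Implicit hydrogens by atom environment:
  6 × C (aromatic): 1 H each → 6
  4 × C (aromatic): no H
  2 × C: 3 H each → 6
  2 × O: no H
  Total hydrogens = 12.
Molecular formula: C12H12O2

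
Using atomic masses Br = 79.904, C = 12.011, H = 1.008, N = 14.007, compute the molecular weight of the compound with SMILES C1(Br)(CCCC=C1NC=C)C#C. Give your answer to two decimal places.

Molecular formula: C10H12BrN.
M = 1×79.904 + 10×12.011 + 12×1.008 + 1×14.007 = 226.12 g/mol.

226.12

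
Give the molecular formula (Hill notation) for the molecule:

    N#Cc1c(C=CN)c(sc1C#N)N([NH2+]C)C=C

C11H12N5S+

Heavy atoms from the SMILES: 11 C, 5 N, 1 S.
Implicit hydrogens by atom environment:
  4 × C (aromatic): no H
  3 × C: 1 H each → 3
  3 × N: no H
  2 × C: no H
  1 × C: 3 H
  1 × C: 2 H
  1 × N (charge +1): 2 H
  1 × N: 2 H
  1 × S (aromatic): no H
  Total hydrogens = 12.
Net charge +1.
Molecular formula: C11H12N5S+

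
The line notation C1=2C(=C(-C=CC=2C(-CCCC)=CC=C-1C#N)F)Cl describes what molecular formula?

C15H13ClFN

Heavy atoms from the SMILES: 15 C, 1 Cl, 1 F, 1 N.
Implicit hydrogens by atom environment:
  6 × C (aromatic): no H
  4 × C (aromatic): 1 H each → 4
  3 × C: 2 H each → 6
  1 × C: 3 H
  1 × C: no H
  1 × Cl: no H
  1 × F: no H
  1 × N: no H
  Total hydrogens = 13.
Molecular formula: C15H13ClFN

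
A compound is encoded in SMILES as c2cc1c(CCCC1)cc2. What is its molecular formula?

C10H12

Heavy atoms from the SMILES: 10 C.
Implicit hydrogens by atom environment:
  4 × C: 2 H each → 8
  4 × C (aromatic): 1 H each → 4
  2 × C (aromatic): no H
  Total hydrogens = 12.
Molecular formula: C10H12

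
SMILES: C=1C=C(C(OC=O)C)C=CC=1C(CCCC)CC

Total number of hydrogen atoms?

Hydrogens are implicit in SMILES; fill each atom to its normal valence:
  4 × C: 2 H each → 8
  4 × C (aromatic): 1 H each → 4
  3 × C: 3 H each → 9
  3 × C: 1 H each → 3
  2 × C (aromatic): no H
  2 × O: no H
  Total hydrogens = 24.

24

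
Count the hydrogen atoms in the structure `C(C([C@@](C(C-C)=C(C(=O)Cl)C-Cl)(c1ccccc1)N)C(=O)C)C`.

Hydrogens are implicit in SMILES; fill each atom to its normal valence:
  5 × C (aromatic): 1 H each → 5
  5 × C: no H
  3 × C: 3 H each → 9
  3 × C: 2 H each → 6
  2 × Cl: no H
  2 × O: no H
  1 × C: 1 H
  1 × C (aromatic): no H
  1 × N: 2 H
  Total hydrogens = 23.

23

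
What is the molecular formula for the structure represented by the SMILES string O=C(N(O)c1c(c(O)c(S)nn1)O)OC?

Heavy atoms from the SMILES: 6 C, 3 N, 5 O, 1 S.
Implicit hydrogens by atom environment:
  4 × C (aromatic): no H
  3 × O: 1 H each → 3
  2 × N (aromatic): no H
  2 × O: no H
  1 × C: 3 H
  1 × C: no H
  1 × N: no H
  1 × S: 1 H
  Total hydrogens = 7.
Molecular formula: C6H7N3O5S

C6H7N3O5S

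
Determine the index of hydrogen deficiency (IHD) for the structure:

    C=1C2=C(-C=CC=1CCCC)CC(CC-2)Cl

Molecular formula from the SMILES: C14H19Cl.
DoU = (2C + 2 + N − H − X)/2 = (2·14 + 2 + 0 − 19 − 1)/2 = 10/2 = 5.
(Structurally: 2 ring(s) + 3 π bond(s) = 5.)

5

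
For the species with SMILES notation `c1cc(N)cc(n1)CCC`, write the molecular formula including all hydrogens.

Heavy atoms from the SMILES: 8 C, 2 N.
Implicit hydrogens by atom environment:
  3 × C (aromatic): 1 H each → 3
  2 × C: 2 H each → 4
  2 × C (aromatic): no H
  1 × C: 3 H
  1 × N: 2 H
  1 × N (aromatic): no H
  Total hydrogens = 12.
Molecular formula: C8H12N2

C8H12N2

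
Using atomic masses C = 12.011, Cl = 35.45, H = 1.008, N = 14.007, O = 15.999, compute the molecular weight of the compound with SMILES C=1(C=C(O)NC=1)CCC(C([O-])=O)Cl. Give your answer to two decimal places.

202.61

Molecular formula: C8H9ClNO3-.
M = 8×12.011 + 1×35.45 + 9×1.008 + 1×14.007 + 3×15.999 = 202.61 g/mol.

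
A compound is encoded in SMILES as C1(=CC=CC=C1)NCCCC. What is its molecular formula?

C10H15N

Heavy atoms from the SMILES: 10 C, 1 N.
Implicit hydrogens by atom environment:
  5 × C (aromatic): 1 H each → 5
  3 × C: 2 H each → 6
  1 × C: 3 H
  1 × C (aromatic): no H
  1 × N: 1 H
  Total hydrogens = 15.
Molecular formula: C10H15N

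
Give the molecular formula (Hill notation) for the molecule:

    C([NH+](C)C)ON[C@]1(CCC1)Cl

Heavy atoms from the SMILES: 7 C, 1 Cl, 2 N, 1 O.
Implicit hydrogens by atom environment:
  4 × C: 2 H each → 8
  2 × C: 3 H each → 6
  1 × C: no H
  1 × Cl: no H
  1 × N: 1 H
  1 × N (charge +1): 1 H
  1 × O: no H
  Total hydrogens = 16.
Net charge +1.
Molecular formula: C7H16ClN2O+

C7H16ClN2O+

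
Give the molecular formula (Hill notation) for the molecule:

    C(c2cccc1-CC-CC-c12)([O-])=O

Heavy atoms from the SMILES: 11 C, 2 O.
Implicit hydrogens by atom environment:
  4 × C: 2 H each → 8
  3 × C (aromatic): 1 H each → 3
  3 × C (aromatic): no H
  1 × C: no H
  1 × O: no H
  1 × O (charge -1): no H
  Total hydrogens = 11.
Net charge -1.
Molecular formula: C11H11O2-

C11H11O2-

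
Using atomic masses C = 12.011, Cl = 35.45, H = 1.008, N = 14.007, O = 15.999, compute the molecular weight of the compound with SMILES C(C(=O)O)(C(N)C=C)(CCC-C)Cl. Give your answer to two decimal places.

Molecular formula: C9H16ClNO2.
M = 9×12.011 + 1×35.45 + 16×1.008 + 1×14.007 + 2×15.999 = 205.68 g/mol.

205.68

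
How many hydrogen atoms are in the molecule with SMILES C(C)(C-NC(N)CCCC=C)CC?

24

Hydrogens are implicit in SMILES; fill each atom to its normal valence:
  6 × C: 2 H each → 12
  3 × C: 1 H each → 3
  2 × C: 3 H each → 6
  1 × N: 2 H
  1 × N: 1 H
  Total hydrogens = 24.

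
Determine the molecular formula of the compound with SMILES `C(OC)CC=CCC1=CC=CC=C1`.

Heavy atoms from the SMILES: 12 C, 1 O.
Implicit hydrogens by atom environment:
  5 × C (aromatic): 1 H each → 5
  3 × C: 2 H each → 6
  2 × C: 1 H each → 2
  1 × C: 3 H
  1 × C (aromatic): no H
  1 × O: no H
  Total hydrogens = 16.
Molecular formula: C12H16O

C12H16O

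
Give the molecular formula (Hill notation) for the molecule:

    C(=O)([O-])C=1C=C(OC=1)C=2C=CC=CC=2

C11H7O3-

Heavy atoms from the SMILES: 11 C, 3 O.
Implicit hydrogens by atom environment:
  7 × C (aromatic): 1 H each → 7
  3 × C (aromatic): no H
  1 × C: no H
  1 × O (aromatic): no H
  1 × O: no H
  1 × O (charge -1): no H
  Total hydrogens = 7.
Net charge -1.
Molecular formula: C11H7O3-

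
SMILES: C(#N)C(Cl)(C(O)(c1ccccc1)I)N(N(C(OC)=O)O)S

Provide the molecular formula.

C11H11ClIN3O4S

Heavy atoms from the SMILES: 11 C, 1 Cl, 1 I, 3 N, 4 O, 1 S.
Implicit hydrogens by atom environment:
  5 × C (aromatic): 1 H each → 5
  4 × C: no H
  3 × N: no H
  2 × O: 1 H each → 2
  2 × O: no H
  1 × C: 3 H
  1 × C (aromatic): no H
  1 × Cl: no H
  1 × I: no H
  1 × S: 1 H
  Total hydrogens = 11.
Molecular formula: C11H11ClIN3O4S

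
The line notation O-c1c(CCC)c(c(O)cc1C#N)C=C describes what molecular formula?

Heavy atoms from the SMILES: 12 C, 1 N, 2 O.
Implicit hydrogens by atom environment:
  5 × C (aromatic): no H
  3 × C: 2 H each → 6
  2 × O: 1 H each → 2
  1 × C: 3 H
  1 × C (aromatic): 1 H
  1 × C: 1 H
  1 × C: no H
  1 × N: no H
  Total hydrogens = 13.
Molecular formula: C12H13NO2

C12H13NO2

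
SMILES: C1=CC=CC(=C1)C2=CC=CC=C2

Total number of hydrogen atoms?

Hydrogens are implicit in SMILES; fill each atom to its normal valence:
  10 × C (aromatic): 1 H each → 10
  2 × C (aromatic): no H
  Total hydrogens = 10.

10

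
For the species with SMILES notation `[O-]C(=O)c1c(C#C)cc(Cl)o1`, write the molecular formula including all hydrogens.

C7H2ClO3-

Heavy atoms from the SMILES: 7 C, 1 Cl, 3 O.
Implicit hydrogens by atom environment:
  3 × C (aromatic): no H
  2 × C: no H
  1 × C (aromatic): 1 H
  1 × C: 1 H
  1 × Cl: no H
  1 × O (aromatic): no H
  1 × O: no H
  1 × O (charge -1): no H
  Total hydrogens = 2.
Net charge -1.
Molecular formula: C7H2ClO3-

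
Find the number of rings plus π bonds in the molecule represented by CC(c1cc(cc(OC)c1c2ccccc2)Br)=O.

Molecular formula from the SMILES: C15H13BrO2.
DoU = (2C + 2 + N − H − X)/2 = (2·15 + 2 + 0 − 13 − 1)/2 = 18/2 = 9.
(Structurally: 2 ring(s) + 7 π bond(s) = 9.)

9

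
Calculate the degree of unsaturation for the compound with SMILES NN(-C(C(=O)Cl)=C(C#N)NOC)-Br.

4

Molecular formula from the SMILES: C5H6BrClN4O2.
DoU = (2C + 2 + N − H − X)/2 = (2·5 + 2 + 4 − 6 − 2)/2 = 8/2 = 4.
(Structurally: 0 ring(s) + 4 π bond(s) = 4.)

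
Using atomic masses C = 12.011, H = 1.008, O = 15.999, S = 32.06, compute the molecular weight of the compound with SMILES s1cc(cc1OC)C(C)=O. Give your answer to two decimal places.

Molecular formula: C7H8O2S.
M = 7×12.011 + 8×1.008 + 2×15.999 + 1×32.06 = 156.20 g/mol.

156.20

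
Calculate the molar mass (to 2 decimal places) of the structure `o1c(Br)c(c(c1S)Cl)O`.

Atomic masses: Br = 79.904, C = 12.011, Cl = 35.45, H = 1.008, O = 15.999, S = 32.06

229.47

Molecular formula: C4H2BrClO2S.
M = 1×79.904 + 4×12.011 + 1×35.45 + 2×1.008 + 2×15.999 + 1×32.06 = 229.47 g/mol.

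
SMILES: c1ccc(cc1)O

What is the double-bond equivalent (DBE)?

Molecular formula from the SMILES: C6H6O.
DoU = (2C + 2 + N − H − X)/2 = (2·6 + 2 + 0 − 6 − 0)/2 = 8/2 = 4.
(Structurally: 1 ring(s) + 3 π bond(s) = 4.)

4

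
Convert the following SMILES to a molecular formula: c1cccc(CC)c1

C8H10

Heavy atoms from the SMILES: 8 C.
Implicit hydrogens by atom environment:
  5 × C (aromatic): 1 H each → 5
  1 × C: 3 H
  1 × C: 2 H
  1 × C (aromatic): no H
  Total hydrogens = 10.
Molecular formula: C8H10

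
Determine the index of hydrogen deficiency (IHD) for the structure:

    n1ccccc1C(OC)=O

Molecular formula from the SMILES: C7H7NO2.
DoU = (2C + 2 + N − H − X)/2 = (2·7 + 2 + 1 − 7 − 0)/2 = 10/2 = 5.
(Structurally: 1 ring(s) + 4 π bond(s) = 5.)

5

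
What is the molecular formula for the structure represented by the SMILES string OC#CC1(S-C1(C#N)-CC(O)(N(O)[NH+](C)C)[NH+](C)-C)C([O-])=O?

Heavy atoms from the SMILES: 12 C, 4 N, 5 O, 1 S.
Implicit hydrogens by atom environment:
  7 × C: no H
  4 × C: 3 H each → 12
  3 × O: 1 H each → 3
  2 × N (charge +1): 1 H each → 2
  2 × N: no H
  1 × C: 2 H
  1 × O: no H
  1 × O (charge -1): no H
  1 × S: no H
  Total hydrogens = 19.
Net charge +1.
Molecular formula: C12H19N4O5S+

C12H19N4O5S+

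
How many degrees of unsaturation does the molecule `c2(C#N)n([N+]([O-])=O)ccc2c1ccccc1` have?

Molecular formula from the SMILES: C11H7N3O2.
DoU = (2C + 2 + N − H − X)/2 = (2·11 + 2 + 3 − 7 − 0)/2 = 20/2 = 10.
(Structurally: 2 ring(s) + 8 π bond(s) = 10.)

10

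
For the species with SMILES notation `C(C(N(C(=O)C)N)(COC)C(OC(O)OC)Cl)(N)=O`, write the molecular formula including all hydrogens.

Heavy atoms from the SMILES: 9 C, 1 Cl, 3 N, 6 O.
Implicit hydrogens by atom environment:
  5 × O: no H
  3 × C: 3 H each → 9
  3 × C: no H
  2 × C: 1 H each → 2
  2 × N: 2 H each → 4
  1 × C: 2 H
  1 × Cl: no H
  1 × N: no H
  1 × O: 1 H
  Total hydrogens = 18.
Molecular formula: C9H18ClN3O6

C9H18ClN3O6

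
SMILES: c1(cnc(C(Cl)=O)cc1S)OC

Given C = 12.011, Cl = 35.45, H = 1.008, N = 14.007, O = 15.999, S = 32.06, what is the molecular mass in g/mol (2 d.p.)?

203.64

Molecular formula: C7H6ClNO2S.
M = 7×12.011 + 1×35.45 + 6×1.008 + 1×14.007 + 2×15.999 + 1×32.06 = 203.64 g/mol.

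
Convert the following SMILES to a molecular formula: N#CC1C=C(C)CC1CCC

C10H15N

Heavy atoms from the SMILES: 10 C, 1 N.
Implicit hydrogens by atom environment:
  3 × C: 2 H each → 6
  3 × C: 1 H each → 3
  2 × C: 3 H each → 6
  2 × C: no H
  1 × N: no H
  Total hydrogens = 15.
Molecular formula: C10H15N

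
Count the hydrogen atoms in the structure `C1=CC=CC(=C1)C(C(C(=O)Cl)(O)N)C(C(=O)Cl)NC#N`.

Hydrogens are implicit in SMILES; fill each atom to its normal valence:
  5 × C (aromatic): 1 H each → 5
  4 × C: no H
  2 × C: 1 H each → 2
  2 × Cl: no H
  2 × O: no H
  1 × C (aromatic): no H
  1 × N: 2 H
  1 × N: 1 H
  1 × N: no H
  1 × O: 1 H
  Total hydrogens = 11.

11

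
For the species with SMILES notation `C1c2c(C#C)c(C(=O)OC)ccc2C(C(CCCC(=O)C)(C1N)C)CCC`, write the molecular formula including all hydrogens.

C23H31NO3

Heavy atoms from the SMILES: 23 C, 1 N, 3 O.
Implicit hydrogens by atom environment:
  6 × C: 2 H each → 12
  4 × C: 3 H each → 12
  4 × C (aromatic): no H
  4 × C: no H
  3 × C: 1 H each → 3
  3 × O: no H
  2 × C (aromatic): 1 H each → 2
  1 × N: 2 H
  Total hydrogens = 31.
Molecular formula: C23H31NO3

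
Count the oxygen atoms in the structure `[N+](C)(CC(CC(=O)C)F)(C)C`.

1

The symbol for oxygen appears 1 time in the SMILES.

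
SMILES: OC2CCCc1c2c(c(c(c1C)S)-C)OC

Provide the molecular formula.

Heavy atoms from the SMILES: 13 C, 2 O, 1 S.
Implicit hydrogens by atom environment:
  6 × C (aromatic): no H
  3 × C: 3 H each → 9
  3 × C: 2 H each → 6
  1 × C: 1 H
  1 × O: 1 H
  1 × O: no H
  1 × S: 1 H
  Total hydrogens = 18.
Molecular formula: C13H18O2S

C13H18O2S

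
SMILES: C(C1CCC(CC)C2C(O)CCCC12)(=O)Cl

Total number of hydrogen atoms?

21

Hydrogens are implicit in SMILES; fill each atom to its normal valence:
  6 × C: 2 H each → 12
  5 × C: 1 H each → 5
  1 × C: 3 H
  1 × C: no H
  1 × Cl: no H
  1 × O: 1 H
  1 × O: no H
  Total hydrogens = 21.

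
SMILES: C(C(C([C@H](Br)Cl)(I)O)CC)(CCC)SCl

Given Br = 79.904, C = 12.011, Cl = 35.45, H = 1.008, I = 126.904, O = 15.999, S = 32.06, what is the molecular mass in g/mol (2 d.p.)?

Molecular formula: C9H16BrCl2IOS.
M = 1×79.904 + 9×12.011 + 2×35.45 + 16×1.008 + 1×126.904 + 1×15.999 + 1×32.06 = 449.99 g/mol.

449.99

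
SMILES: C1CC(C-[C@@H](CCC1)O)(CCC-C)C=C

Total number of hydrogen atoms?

Hydrogens are implicit in SMILES; fill each atom to its normal valence:
  10 × C: 2 H each → 20
  2 × C: 1 H each → 2
  1 × C: 3 H
  1 × C: no H
  1 × O: 1 H
  Total hydrogens = 26.

26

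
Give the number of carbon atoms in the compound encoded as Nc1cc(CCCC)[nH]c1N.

The symbol for carbon appears 8 times in the SMILES. Lowercase c denotes aromatic carbon and counts toward C.

8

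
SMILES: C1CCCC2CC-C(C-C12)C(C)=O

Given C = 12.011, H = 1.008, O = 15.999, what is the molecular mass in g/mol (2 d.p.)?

180.29

Molecular formula: C12H20O.
M = 12×12.011 + 20×1.008 + 1×15.999 = 180.29 g/mol.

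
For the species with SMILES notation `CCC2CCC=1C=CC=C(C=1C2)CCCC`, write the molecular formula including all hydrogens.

C16H24

Heavy atoms from the SMILES: 16 C.
Implicit hydrogens by atom environment:
  7 × C: 2 H each → 14
  3 × C (aromatic): 1 H each → 3
  3 × C (aromatic): no H
  2 × C: 3 H each → 6
  1 × C: 1 H
  Total hydrogens = 24.
Molecular formula: C16H24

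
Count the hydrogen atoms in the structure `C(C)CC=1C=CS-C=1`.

Hydrogens are implicit in SMILES; fill each atom to its normal valence:
  3 × C (aromatic): 1 H each → 3
  2 × C: 2 H each → 4
  1 × C: 3 H
  1 × C (aromatic): no H
  1 × S (aromatic): no H
  Total hydrogens = 10.

10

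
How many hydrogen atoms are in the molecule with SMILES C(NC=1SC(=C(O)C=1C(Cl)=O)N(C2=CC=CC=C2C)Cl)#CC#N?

Hydrogens are implicit in SMILES; fill each atom to its normal valence:
  6 × C (aromatic): no H
  4 × C (aromatic): 1 H each → 4
  4 × C: no H
  2 × Cl: no H
  2 × N: no H
  1 × C: 3 H
  1 × N: 1 H
  1 × O: 1 H
  1 × O: no H
  1 × S (aromatic): no H
  Total hydrogens = 9.

9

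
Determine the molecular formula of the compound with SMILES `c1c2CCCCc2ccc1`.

Heavy atoms from the SMILES: 10 C.
Implicit hydrogens by atom environment:
  4 × C: 2 H each → 8
  4 × C (aromatic): 1 H each → 4
  2 × C (aromatic): no H
  Total hydrogens = 12.
Molecular formula: C10H12

C10H12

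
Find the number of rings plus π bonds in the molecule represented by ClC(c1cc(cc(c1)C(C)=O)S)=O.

6

Molecular formula from the SMILES: C9H7ClO2S.
DoU = (2C + 2 + N − H − X)/2 = (2·9 + 2 + 0 − 7 − 1)/2 = 12/2 = 6.
(Structurally: 1 ring(s) + 5 π bond(s) = 6.)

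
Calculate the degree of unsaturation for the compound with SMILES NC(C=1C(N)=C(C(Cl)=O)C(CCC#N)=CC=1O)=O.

8

Molecular formula from the SMILES: C11H10ClN3O3.
DoU = (2C + 2 + N − H − X)/2 = (2·11 + 2 + 3 − 10 − 1)/2 = 16/2 = 8.
(Structurally: 1 ring(s) + 7 π bond(s) = 8.)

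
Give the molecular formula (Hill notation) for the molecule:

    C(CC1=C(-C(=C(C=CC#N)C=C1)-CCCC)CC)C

Heavy atoms from the SMILES: 18 C, 1 N.
Implicit hydrogens by atom environment:
  6 × C: 2 H each → 12
  4 × C (aromatic): no H
  3 × C: 3 H each → 9
  2 × C (aromatic): 1 H each → 2
  2 × C: 1 H each → 2
  1 × C: no H
  1 × N: no H
  Total hydrogens = 25.
Molecular formula: C18H25N

C18H25N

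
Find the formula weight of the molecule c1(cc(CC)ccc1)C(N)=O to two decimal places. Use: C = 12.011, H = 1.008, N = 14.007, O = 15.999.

149.19

Molecular formula: C9H11NO.
M = 9×12.011 + 11×1.008 + 1×14.007 + 1×15.999 = 149.19 g/mol.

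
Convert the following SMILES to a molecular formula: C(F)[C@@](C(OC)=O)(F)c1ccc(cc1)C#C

C12H10F2O2

Heavy atoms from the SMILES: 12 C, 2 F, 2 O.
Implicit hydrogens by atom environment:
  4 × C (aromatic): 1 H each → 4
  3 × C: no H
  2 × C (aromatic): no H
  2 × F: no H
  2 × O: no H
  1 × C: 3 H
  1 × C: 2 H
  1 × C: 1 H
  Total hydrogens = 10.
Molecular formula: C12H10F2O2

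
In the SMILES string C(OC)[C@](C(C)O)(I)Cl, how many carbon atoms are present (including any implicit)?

5

The symbol for carbon appears 5 times in the SMILES. (Cl is a single chlorine, not C + l.)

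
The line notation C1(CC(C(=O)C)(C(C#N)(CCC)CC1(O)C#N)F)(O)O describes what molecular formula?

Heavy atoms from the SMILES: 13 C, 1 F, 2 N, 4 O.
Implicit hydrogens by atom environment:
  7 × C: no H
  4 × C: 2 H each → 8
  3 × O: 1 H each → 3
  2 × C: 3 H each → 6
  2 × N: no H
  1 × F: no H
  1 × O: no H
  Total hydrogens = 17.
Molecular formula: C13H17FN2O4

C13H17FN2O4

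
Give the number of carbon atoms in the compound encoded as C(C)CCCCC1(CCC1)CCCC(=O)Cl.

The symbol for carbon appears 14 times in the SMILES. (Cl is a single chlorine, not C + l.)

14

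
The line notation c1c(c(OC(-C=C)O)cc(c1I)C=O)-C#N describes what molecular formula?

C11H8INO3

Heavy atoms from the SMILES: 11 C, 1 I, 1 N, 3 O.
Implicit hydrogens by atom environment:
  4 × C (aromatic): no H
  3 × C: 1 H each → 3
  2 × C (aromatic): 1 H each → 2
  2 × O: no H
  1 × C: 2 H
  1 × C: no H
  1 × I: no H
  1 × N: no H
  1 × O: 1 H
  Total hydrogens = 8.
Molecular formula: C11H8INO3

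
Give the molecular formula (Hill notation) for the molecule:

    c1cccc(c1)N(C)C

Heavy atoms from the SMILES: 8 C, 1 N.
Implicit hydrogens by atom environment:
  5 × C (aromatic): 1 H each → 5
  2 × C: 3 H each → 6
  1 × C (aromatic): no H
  1 × N: no H
  Total hydrogens = 11.
Molecular formula: C8H11N

C8H11N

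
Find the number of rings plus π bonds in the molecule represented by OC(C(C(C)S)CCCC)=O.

1

Molecular formula from the SMILES: C8H16O2S.
DoU = (2C + 2 + N − H − X)/2 = (2·8 + 2 + 0 − 16 − 0)/2 = 2/2 = 1.
(Structurally: 0 ring(s) + 1 π bond(s) = 1.)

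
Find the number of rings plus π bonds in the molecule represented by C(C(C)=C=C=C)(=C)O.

Molecular formula from the SMILES: C7H8O.
DoU = (2C + 2 + N − H − X)/2 = (2·7 + 2 + 0 − 8 − 0)/2 = 8/2 = 4.
(Structurally: 0 ring(s) + 4 π bond(s) = 4.)

4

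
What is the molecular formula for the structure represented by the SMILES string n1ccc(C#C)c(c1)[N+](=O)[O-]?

C7H4N2O2

Heavy atoms from the SMILES: 7 C, 2 N, 2 O.
Implicit hydrogens by atom environment:
  3 × C (aromatic): 1 H each → 3
  2 × C (aromatic): no H
  1 × C: 1 H
  1 × C: no H
  1 × N (aromatic): no H
  1 × N (charge +1): no H
  1 × O: no H
  1 × O (charge -1): no H
  Total hydrogens = 4.
Molecular formula: C7H4N2O2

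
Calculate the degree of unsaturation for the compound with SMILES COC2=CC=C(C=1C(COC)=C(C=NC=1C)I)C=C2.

Molecular formula from the SMILES: C15H16INO2.
DoU = (2C + 2 + N − H − X)/2 = (2·15 + 2 + 1 − 16 − 1)/2 = 16/2 = 8.
(Structurally: 2 ring(s) + 6 π bond(s) = 8.)

8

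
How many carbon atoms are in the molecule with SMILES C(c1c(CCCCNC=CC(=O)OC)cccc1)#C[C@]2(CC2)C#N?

The symbol for carbon appears 20 times in the SMILES. Lowercase c denotes aromatic carbon and counts toward C.

20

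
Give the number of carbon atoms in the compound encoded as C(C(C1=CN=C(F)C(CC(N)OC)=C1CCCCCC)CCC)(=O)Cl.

The symbol for carbon appears 19 times in the SMILES. (Cl is a single chlorine, not C + l.)

19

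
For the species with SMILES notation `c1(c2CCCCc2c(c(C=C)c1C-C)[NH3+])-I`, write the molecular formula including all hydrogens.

Heavy atoms from the SMILES: 14 C, 1 I, 1 N.
Implicit hydrogens by atom environment:
  6 × C: 2 H each → 12
  6 × C (aromatic): no H
  1 × C: 3 H
  1 × C: 1 H
  1 × I: no H
  1 × N (charge +1): 3 H
  Total hydrogens = 19.
Net charge +1.
Molecular formula: C14H19IN+

C14H19IN+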